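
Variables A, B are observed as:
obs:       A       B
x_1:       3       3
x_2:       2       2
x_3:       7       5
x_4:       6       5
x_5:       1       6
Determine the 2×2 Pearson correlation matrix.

Step 1 — column means:
  mean(A) = (3 + 2 + 7 + 6 + 1) / 5 = 19/5 = 3.8
  mean(B) = (3 + 2 + 5 + 5 + 6) / 5 = 21/5 = 4.2

Step 2 — sample variances and covariances s[i,j] = (1/(n-1)) · Σ_k (x_{k,i} - mean_i) · (x_{k,j} - mean_j), with n-1 = 4:
  s[A,A] = ((-0.8)·(-0.8) + (-1.8)·(-1.8) + (3.2)·(3.2) + (2.2)·(2.2) + (-2.8)·(-2.8)) / 4 = 26.8/4 = 6.7
  s[A,B] = ((-0.8)·(-1.2) + (-1.8)·(-2.2) + (3.2)·(0.8) + (2.2)·(0.8) + (-2.8)·(1.8)) / 4 = 4.2/4 = 1.05
  s[B,B] = ((-1.2)·(-1.2) + (-2.2)·(-2.2) + (0.8)·(0.8) + (0.8)·(0.8) + (1.8)·(1.8)) / 4 = 10.8/4 = 2.7
  Sample standard deviations s_i = √(s[i,i]):
  s(A) = √(6.7) = 2.5884
  s(B) = √(2.7) = 1.6432

Step 3 — r_{ij} = s_{ij} / (s_i · s_j):
  r[A,A] = 1 (diagonal).
  r[A,B] = 1.05 / (2.5884 · 1.6432) = 1.05 / 4.2532 = 0.2469
  r[B,B] = 1 (diagonal).

R is symmetric with unit diagonal. Assembling:

R = [[1, 0.2469],
 [0.2469, 1]]


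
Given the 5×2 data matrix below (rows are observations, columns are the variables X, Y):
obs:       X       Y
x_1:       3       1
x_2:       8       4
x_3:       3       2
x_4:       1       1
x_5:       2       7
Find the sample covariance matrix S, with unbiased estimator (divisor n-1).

Step 1 — column means:
  mean(X) = (3 + 8 + 3 + 1 + 2) / 5 = 17/5 = 3.4
  mean(Y) = (1 + 4 + 2 + 1 + 7) / 5 = 15/5 = 3

Step 2 — sample covariance S[i,j] = (1/(n-1)) · Σ_k (x_{k,i} - mean_i) · (x_{k,j} - mean_j), with n-1 = 4.
  S[X,X] = ((-0.4)·(-0.4) + (4.6)·(4.6) + (-0.4)·(-0.4) + (-2.4)·(-2.4) + (-1.4)·(-1.4)) / 4 = 29.2/4 = 7.3
  S[X,Y] = ((-0.4)·(-2) + (4.6)·(1) + (-0.4)·(-1) + (-2.4)·(-2) + (-1.4)·(4)) / 4 = 5/4 = 1.25
  S[Y,Y] = ((-2)·(-2) + (1)·(1) + (-1)·(-1) + (-2)·(-2) + (4)·(4)) / 4 = 26/4 = 6.5

S is symmetric (S[j,i] = S[i,j]). Assembling:

S = [[7.3, 1.25],
 [1.25, 6.5]]


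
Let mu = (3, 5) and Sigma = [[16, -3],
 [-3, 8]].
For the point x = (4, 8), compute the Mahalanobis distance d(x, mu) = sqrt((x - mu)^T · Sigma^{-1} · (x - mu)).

Step 1 — centre the observation: (x - mu) = (1, 3).

Step 2 — invert Sigma. det(Sigma) = 16·8 - (-3)² = 119.
  Sigma^{-1} = (1/det) · [[d, -b], [-b, a]] = [[0.0672, 0.0252],
 [0.0252, 0.1345]].

Step 3 — form the quadratic (x - mu)^T · Sigma^{-1} · (x - mu):
  Sigma^{-1} · (x - mu) = (0.1429, 0.4286).
  (x - mu)^T · [Sigma^{-1} · (x - mu)] = (1)·(0.1429) + (3)·(0.4286) = 1.4286.

Step 4 — take square root: d = √(1.4286) ≈ 1.1952.

d(x, mu) = √(1.4286) ≈ 1.1952


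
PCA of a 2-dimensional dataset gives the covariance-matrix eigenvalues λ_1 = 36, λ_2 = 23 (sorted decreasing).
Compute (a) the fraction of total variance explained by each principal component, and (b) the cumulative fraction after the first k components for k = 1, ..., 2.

Step 1 — total variance = trace(Sigma) = Σ λ_i = 36 + 23 = 59.

Step 2 — fraction explained by component i = λ_i / Σ λ:
  PC1: 36/59 = 0.6102
  PC2: 23/59 = 0.3898

Step 3 — cumulative fraction after k components = (λ_1 + ... + λ_k) / Σ λ:
  k = 1: 36/59 = 0.6102
  k = 2: (36 + 23)/59 = 59/59 = 1

Summary (fraction, with percent):

explained: PC1 0.6102 (61.02%), PC2 0.3898 (38.98%);  cumulative: 0.6102, 1


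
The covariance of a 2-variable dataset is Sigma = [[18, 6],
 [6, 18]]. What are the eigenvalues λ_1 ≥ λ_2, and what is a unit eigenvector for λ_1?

Step 1 — characteristic polynomial of 2×2 Sigma:
  det(Sigma - λI) = λ² - trace · λ + det = 0.
  trace = 18 + 18 = 36, det = 18·18 - (6)² = 288.
Step 2 — discriminant:
  Δ = trace² - 4·det = 1296 - 1152 = 144.
Step 3 — eigenvalues:
  λ = (trace ± √Δ)/2 = (36 ± 12)/2,
  λ_1 = 24,  λ_2 = 12.

Step 4 — unit eigenvector for λ_1: solve (Sigma - λ_1 I)v = 0. First row:
  (18 - 24)·v_x + (6)·v_y = 0, i.e. (-6)·v_x + (6)·v_y = 0,
  so v ∝ (b, λ_1 - a) = (6, 6) = u.
  ||u|| = √((6)² + (6)²) = √(72) ≈ 8.4853,
  v_1 = u/||u|| ≈ (0.7071, 0.7071) (||v_1|| = 1).

λ_1 = 24,  λ_2 = 12;  v_1 ≈ (0.7071, 0.7071)


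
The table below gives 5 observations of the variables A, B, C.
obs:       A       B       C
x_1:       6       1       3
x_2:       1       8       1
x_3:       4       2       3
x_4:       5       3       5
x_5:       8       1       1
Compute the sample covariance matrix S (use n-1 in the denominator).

Step 1 — column means:
  mean(A) = (6 + 1 + 4 + 5 + 8) / 5 = 24/5 = 4.8
  mean(B) = (1 + 8 + 2 + 3 + 1) / 5 = 15/5 = 3
  mean(C) = (3 + 1 + 3 + 5 + 1) / 5 = 13/5 = 2.6

Step 2 — sample covariance S[i,j] = (1/(n-1)) · Σ_k (x_{k,i} - mean_i) · (x_{k,j} - mean_j), with n-1 = 4.
  S[A,A] = ((1.2)·(1.2) + (-3.8)·(-3.8) + (-0.8)·(-0.8) + (0.2)·(0.2) + (3.2)·(3.2)) / 4 = 26.8/4 = 6.7
  S[A,B] = ((1.2)·(-2) + (-3.8)·(5) + (-0.8)·(-1) + (0.2)·(0) + (3.2)·(-2)) / 4 = -27/4 = -6.75
  S[A,C] = ((1.2)·(0.4) + (-3.8)·(-1.6) + (-0.8)·(0.4) + (0.2)·(2.4) + (3.2)·(-1.6)) / 4 = 1.6/4 = 0.4
  S[B,B] = ((-2)·(-2) + (5)·(5) + (-1)·(-1) + (0)·(0) + (-2)·(-2)) / 4 = 34/4 = 8.5
  S[B,C] = ((-2)·(0.4) + (5)·(-1.6) + (-1)·(0.4) + (0)·(2.4) + (-2)·(-1.6)) / 4 = -6/4 = -1.5
  S[C,C] = ((0.4)·(0.4) + (-1.6)·(-1.6) + (0.4)·(0.4) + (2.4)·(2.4) + (-1.6)·(-1.6)) / 4 = 11.2/4 = 2.8

S is symmetric (S[j,i] = S[i,j]). Assembling:

S = [[6.7, -6.75, 0.4],
 [-6.75, 8.5, -1.5],
 [0.4, -1.5, 2.8]]


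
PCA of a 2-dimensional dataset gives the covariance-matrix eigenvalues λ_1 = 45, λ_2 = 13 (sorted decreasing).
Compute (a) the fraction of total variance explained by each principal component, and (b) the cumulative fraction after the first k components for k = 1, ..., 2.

Step 1 — total variance = trace(Sigma) = Σ λ_i = 45 + 13 = 58.

Step 2 — fraction explained by component i = λ_i / Σ λ:
  PC1: 45/58 = 0.7759
  PC2: 13/58 = 0.2241

Step 3 — cumulative fraction after k components = (λ_1 + ... + λ_k) / Σ λ:
  k = 1: 45/58 = 0.7759
  k = 2: (45 + 13)/58 = 58/58 = 1

Summary (fraction, with percent):

explained: PC1 0.7759 (77.59%), PC2 0.2241 (22.41%);  cumulative: 0.7759, 1


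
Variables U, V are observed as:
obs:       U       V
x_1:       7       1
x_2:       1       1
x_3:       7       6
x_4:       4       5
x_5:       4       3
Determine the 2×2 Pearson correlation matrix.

Step 1 — column means:
  mean(U) = (7 + 1 + 7 + 4 + 4) / 5 = 23/5 = 4.6
  mean(V) = (1 + 1 + 6 + 5 + 3) / 5 = 16/5 = 3.2

Step 2 — sample variances and covariances s[i,j] = (1/(n-1)) · Σ_k (x_{k,i} - mean_i) · (x_{k,j} - mean_j), with n-1 = 4:
  s[U,U] = ((2.4)·(2.4) + (-3.6)·(-3.6) + (2.4)·(2.4) + (-0.6)·(-0.6) + (-0.6)·(-0.6)) / 4 = 25.2/4 = 6.3
  s[U,V] = ((2.4)·(-2.2) + (-3.6)·(-2.2) + (2.4)·(2.8) + (-0.6)·(1.8) + (-0.6)·(-0.2)) / 4 = 8.4/4 = 2.1
  s[V,V] = ((-2.2)·(-2.2) + (-2.2)·(-2.2) + (2.8)·(2.8) + (1.8)·(1.8) + (-0.2)·(-0.2)) / 4 = 20.8/4 = 5.2
  Sample standard deviations s_i = √(s[i,i]):
  s(U) = √(6.3) = 2.51
  s(V) = √(5.2) = 2.2804

Step 3 — r_{ij} = s_{ij} / (s_i · s_j):
  r[U,U] = 1 (diagonal).
  r[U,V] = 2.1 / (2.51 · 2.2804) = 2.1 / 5.7236 = 0.3669
  r[V,V] = 1 (diagonal).

R is symmetric with unit diagonal. Assembling:

R = [[1, 0.3669],
 [0.3669, 1]]


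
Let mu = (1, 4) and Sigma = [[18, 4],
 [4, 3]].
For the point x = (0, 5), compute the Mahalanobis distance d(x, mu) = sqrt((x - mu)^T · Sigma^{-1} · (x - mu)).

Step 1 — centre the observation: (x - mu) = (-1, 1).

Step 2 — invert Sigma. det(Sigma) = 18·3 - (4)² = 38.
  Sigma^{-1} = (1/det) · [[d, -b], [-b, a]] = [[0.0789, -0.1053],
 [-0.1053, 0.4737]].

Step 3 — form the quadratic (x - mu)^T · Sigma^{-1} · (x - mu):
  Sigma^{-1} · (x - mu) = (-0.1842, 0.5789).
  (x - mu)^T · [Sigma^{-1} · (x - mu)] = (-1)·(-0.1842) + (1)·(0.5789) = 0.7632.

Step 4 — take square root: d = √(0.7632) ≈ 0.8736.

d(x, mu) = √(0.7632) ≈ 0.8736


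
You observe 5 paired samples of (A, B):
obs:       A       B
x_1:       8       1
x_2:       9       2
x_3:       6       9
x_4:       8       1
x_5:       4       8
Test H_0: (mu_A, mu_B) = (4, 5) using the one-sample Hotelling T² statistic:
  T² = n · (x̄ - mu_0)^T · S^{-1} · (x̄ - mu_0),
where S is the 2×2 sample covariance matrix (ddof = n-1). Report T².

Step 1 — sample mean vector:
  mean(A) = (8 + 9 + 6 + 8 + 4) / 5 = 35/5 = 7
  mean(B) = (1 + 2 + 9 + 1 + 8) / 5 = 21/5 = 4.2
  x̄ = (7, 4.2),  deviation x̄ - mu_0 = (7, 4.2) - (4, 5) = (3, -0.8).

Step 2 — sample covariance matrix, S[i,j] = (1/(n-1)) · Σ_k (x_{k,i} - mean_i) · (x_{k,j} - mean_j), divisor n-1 = 4:
  S[A,A] = ((1)·(1) + (2)·(2) + (-1)·(-1) + (1)·(1) + (-3)·(-3)) / 4 = 16/4 = 4
  S[A,B] = ((1)·(-3.2) + (2)·(-2.2) + (-1)·(4.8) + (1)·(-3.2) + (-3)·(3.8)) / 4 = -27/4 = -6.75
  S[B,B] = ((-3.2)·(-3.2) + (-2.2)·(-2.2) + (4.8)·(4.8) + (-3.2)·(-3.2) + (3.8)·(3.8)) / 4 = 62.8/4 = 15.7
  S = [[4, -6.75],
 [-6.75, 15.7]].

Step 3 — invert S. det(S) = 4·15.7 - (-6.75)² = 17.2375.
  S^{-1} = (1/det) · [[d, -b], [-b, a]] = [[0.9108, 0.3916],
 [0.3916, 0.2321]].

Step 4 — quadratic form (x̄ - mu_0)^T · S^{-1} · (x̄ - mu_0):
  S^{-1} · (x̄ - mu_0) = (2.4191, 0.9891),
  (x̄ - mu_0)^T · [...] = (3)·(2.4191) + (-0.8)·(0.9891) = 6.4661.

Step 5 — scale by n: T² = 5 · 6.4661 = 32.3307.

T² ≈ 32.3307


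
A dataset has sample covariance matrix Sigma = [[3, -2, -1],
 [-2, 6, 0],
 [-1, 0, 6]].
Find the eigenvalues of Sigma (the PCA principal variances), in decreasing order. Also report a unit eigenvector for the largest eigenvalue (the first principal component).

Step 1 — characteristic polynomial p(λ) = det(λI - Sigma) = λ³ - tr·λ² + c_1·λ - det, where tr = trace, c_1 = sum of the principal 2×2 minors, det = det(Sigma):
  tr = 3 + 6 + 6 = 15,
  c_1 = (3·6 - (-2)²) + (3·6 - (-1)²) + (6·6 - (0)²) = 14 + 17 + 36 = 67,
  det = 3·(6·6 - (0)²) - (-2)·((-2)·6 - (0)·(-1)) + (-1)·((-2)·(0) - 6·(-1)) = 3·(36) - (-2)·(-12) + (-1)·(6) = 78.
  So p(λ) = λ³ - 15λ² + 67λ - 78.
Step 2 — look for an integer root (rational root theorem: any rational root is an integer divisor of 78). Testing λ = 6:
  p(6) = 216 - 540 + 402 - 78 = 0  ✓
  Dividing out (λ - 6): p(λ) = (λ - 6)(λ² - 9λ + 13).
Step 3 — remaining eigenvalues from the quadratic λ² - 9λ + 13 = 0:
  Δ = 9² - 4·13 = 81 - 52 = 29,  λ = (9 ± √29)/2 = (9 ± 5.3852)/2 ≈ 7.1926 or 1.8074.
  Sorted: λ_1 = 7.1926,  λ_2 = 6,  λ_3 = 1.8074  (check: sum = 15 = tr ✓).

Step 4 — unit eigenvector for λ_1 ≈ 7.1926: v spans the null space of (Sigma - λ_1 I), whose rows are
  r_1 = (-4.1926, -2, -1),  r_2 = (-2, -1.1926, 0),  r_3 = (-1, 0, -1.1926).
  v is orthogonal to every row, so take v ∝ r_1 × r_2 = ((-2)·(0) - (-1)·(-1.1926), (-1)·(-2) - (-4.1926)·(0), (-4.1926)·(-1.1926) - (-2)·(-2)) ≈ (-1.1926, 2, 1).
  Rescale (multiply by -1 so the first nonzero entry is positive): u = (1.1926, -2, -1).
  ||u|| = √((1.1926)² + (-2)² + (-1)²) = √(6.4223) ≈ 2.5342,  v_1 = u/||u|| ≈ (0.4706, -0.7892, -0.3946) (||v_1|| = 1).

λ_1 = 7.1926,  λ_2 = 6,  λ_3 = 1.8074;  v_1 ≈ (0.4706, -0.7892, -0.3946)


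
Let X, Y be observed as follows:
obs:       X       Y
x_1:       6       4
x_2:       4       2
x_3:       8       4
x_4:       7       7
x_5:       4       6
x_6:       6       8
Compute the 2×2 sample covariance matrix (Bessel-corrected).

Step 1 — column means:
  mean(X) = (6 + 4 + 8 + 7 + 4 + 6) / 6 = 35/6 = 5.8333
  mean(Y) = (4 + 2 + 4 + 7 + 6 + 8) / 6 = 31/6 = 5.1667

Step 2 — sample covariance S[i,j] = (1/(n-1)) · Σ_k (x_{k,i} - mean_i) · (x_{k,j} - mean_j), with n-1 = 5.
  S[X,X] = ((0.1667)·(0.1667) + (-1.8333)·(-1.8333) + (2.1667)·(2.1667) + (1.1667)·(1.1667) + (-1.8333)·(-1.8333) + (0.1667)·(0.1667)) / 5 = 12.8333/5 = 2.5667
  S[X,Y] = ((0.1667)·(-1.1667) + (-1.8333)·(-3.1667) + (2.1667)·(-1.1667) + (1.1667)·(1.8333) + (-1.8333)·(0.8333) + (0.1667)·(2.8333)) / 5 = 4.1667/5 = 0.8333
  S[Y,Y] = ((-1.1667)·(-1.1667) + (-3.1667)·(-3.1667) + (-1.1667)·(-1.1667) + (1.8333)·(1.8333) + (0.8333)·(0.8333) + (2.8333)·(2.8333)) / 5 = 24.8333/5 = 4.9667

S is symmetric (S[j,i] = S[i,j]). Assembling:

S = [[2.5667, 0.8333],
 [0.8333, 4.9667]]


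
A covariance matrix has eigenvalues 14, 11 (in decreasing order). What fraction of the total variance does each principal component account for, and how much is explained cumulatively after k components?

Step 1 — total variance = trace(Sigma) = Σ λ_i = 14 + 11 = 25.

Step 2 — fraction explained by component i = λ_i / Σ λ:
  PC1: 14/25 = 0.56
  PC2: 11/25 = 0.44

Step 3 — cumulative fraction after k components = (λ_1 + ... + λ_k) / Σ λ:
  k = 1: 14/25 = 0.56
  k = 2: (14 + 11)/25 = 25/25 = 1

Summary (fraction, with percent):

explained: PC1 0.56 (56%), PC2 0.44 (44%);  cumulative: 0.56, 1


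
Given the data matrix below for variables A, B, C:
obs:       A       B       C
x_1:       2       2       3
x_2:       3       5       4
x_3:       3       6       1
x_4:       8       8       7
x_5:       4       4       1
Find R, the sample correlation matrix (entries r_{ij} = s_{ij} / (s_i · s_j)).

Step 1 — column means:
  mean(A) = (2 + 3 + 3 + 8 + 4) / 5 = 20/5 = 4
  mean(B) = (2 + 5 + 6 + 8 + 4) / 5 = 25/5 = 5
  mean(C) = (3 + 4 + 1 + 7 + 1) / 5 = 16/5 = 3.2

Step 2 — sample variances and covariances s[i,j] = (1/(n-1)) · Σ_k (x_{k,i} - mean_i) · (x_{k,j} - mean_j), with n-1 = 4:
  s[A,A] = ((-2)·(-2) + (-1)·(-1) + (-1)·(-1) + (4)·(4) + (0)·(0)) / 4 = 22/4 = 5.5
  s[A,B] = ((-2)·(-3) + (-1)·(0) + (-1)·(1) + (4)·(3) + (0)·(-1)) / 4 = 17/4 = 4.25
  s[A,C] = ((-2)·(-0.2) + (-1)·(0.8) + (-1)·(-2.2) + (4)·(3.8) + (0)·(-2.2)) / 4 = 17/4 = 4.25
  s[B,B] = ((-3)·(-3) + (0)·(0) + (1)·(1) + (3)·(3) + (-1)·(-1)) / 4 = 20/4 = 5
  s[B,C] = ((-3)·(-0.2) + (0)·(0.8) + (1)·(-2.2) + (3)·(3.8) + (-1)·(-2.2)) / 4 = 12/4 = 3
  s[C,C] = ((-0.2)·(-0.2) + (0.8)·(0.8) + (-2.2)·(-2.2) + (3.8)·(3.8) + (-2.2)·(-2.2)) / 4 = 24.8/4 = 6.2
  Sample standard deviations s_i = √(s[i,i]):
  s(A) = √(5.5) = 2.3452
  s(B) = √(5) = 2.2361
  s(C) = √(6.2) = 2.49

Step 3 — r_{ij} = s_{ij} / (s_i · s_j):
  r[A,A] = 1 (diagonal).
  r[A,B] = 4.25 / (2.3452 · 2.2361) = 4.25 / 5.244 = 0.8104
  r[A,C] = 4.25 / (2.3452 · 2.49) = 4.25 / 5.8395 = 0.7278
  r[B,B] = 1 (diagonal).
  r[B,C] = 3 / (2.2361 · 2.49) = 3 / 5.5678 = 0.5388
  r[C,C] = 1 (diagonal).

R is symmetric with unit diagonal. Assembling:

R = [[1, 0.8104, 0.7278],
 [0.8104, 1, 0.5388],
 [0.7278, 0.5388, 1]]


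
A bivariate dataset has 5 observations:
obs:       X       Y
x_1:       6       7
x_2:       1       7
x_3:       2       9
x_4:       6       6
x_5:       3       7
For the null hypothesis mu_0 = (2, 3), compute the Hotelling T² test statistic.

Step 1 — sample mean vector:
  mean(X) = (6 + 1 + 2 + 6 + 3) / 5 = 18/5 = 3.6
  mean(Y) = (7 + 7 + 9 + 6 + 7) / 5 = 36/5 = 7.2
  x̄ = (3.6, 7.2),  deviation x̄ - mu_0 = (3.6, 7.2) - (2, 3) = (1.6, 4.2).

Step 2 — sample covariance matrix, S[i,j] = (1/(n-1)) · Σ_k (x_{k,i} - mean_i) · (x_{k,j} - mean_j), divisor n-1 = 4:
  S[X,X] = ((2.4)·(2.4) + (-2.6)·(-2.6) + (-1.6)·(-1.6) + (2.4)·(2.4) + (-0.6)·(-0.6)) / 4 = 21.2/4 = 5.3
  S[X,Y] = ((2.4)·(-0.2) + (-2.6)·(-0.2) + (-1.6)·(1.8) + (2.4)·(-1.2) + (-0.6)·(-0.2)) / 4 = -5.6/4 = -1.4
  S[Y,Y] = ((-0.2)·(-0.2) + (-0.2)·(-0.2) + (1.8)·(1.8) + (-1.2)·(-1.2) + (-0.2)·(-0.2)) / 4 = 4.8/4 = 1.2
  S = [[5.3, -1.4],
 [-1.4, 1.2]].

Step 3 — invert S. det(S) = 5.3·1.2 - (-1.4)² = 4.4.
  S^{-1} = (1/det) · [[d, -b], [-b, a]] = [[0.2727, 0.3182],
 [0.3182, 1.2045]].

Step 4 — quadratic form (x̄ - mu_0)^T · S^{-1} · (x̄ - mu_0):
  S^{-1} · (x̄ - mu_0) = (1.7727, 5.5682),
  (x̄ - mu_0)^T · [...] = (1.6)·(1.7727) + (4.2)·(5.5682) = 26.2227.

Step 5 — scale by n: T² = 5 · 26.2227 = 131.1136.

T² ≈ 131.1136


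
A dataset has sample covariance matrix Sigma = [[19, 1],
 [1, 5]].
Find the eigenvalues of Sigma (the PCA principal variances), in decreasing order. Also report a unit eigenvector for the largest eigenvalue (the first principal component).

Step 1 — characteristic polynomial of 2×2 Sigma:
  det(Sigma - λI) = λ² - trace · λ + det = 0.
  trace = 19 + 5 = 24, det = 19·5 - (1)² = 94.
Step 2 — discriminant:
  Δ = trace² - 4·det = 576 - 376 = 200.
Step 3 — eigenvalues:
  λ = (trace ± √Δ)/2 = (24 ± 14.1421)/2,
  λ_1 = 19.0711,  λ_2 = 4.9289.

Step 4 — unit eigenvector for λ_1: solve (Sigma - λ_1 I)v = 0. First row:
  (19 - 19.0711)·v_x + (1)·v_y = 0, i.e. (-0.0711)·v_x + (1)·v_y = 0,
  so v ∝ (b, λ_1 - a) = (1, 0.0711) = u.
  ||u|| = √((1)² + (0.0711)²) = √(1.0051) ≈ 1.0025,
  v_1 = u/||u|| ≈ (0.9975, 0.0709) (||v_1|| = 1).

λ_1 = 19.0711,  λ_2 = 4.9289;  v_1 ≈ (0.9975, 0.0709)


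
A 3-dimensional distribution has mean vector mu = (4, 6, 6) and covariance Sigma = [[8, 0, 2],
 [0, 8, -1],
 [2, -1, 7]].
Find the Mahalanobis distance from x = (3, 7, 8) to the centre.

Step 1 — centre the observation: (x - mu) = (-1, 1, 2).

Step 2 — invert Sigma (cofactor / det for 3×3, or solve directly):
  Sigma^{-1} = [[0.1348, -0.0049, -0.0392],
 [-0.0049, 0.1275, 0.0196],
 [-0.0392, 0.0196, 0.1569]].

Step 3 — form the quadratic (x - mu)^T · Sigma^{-1} · (x - mu):
  Sigma^{-1} · (x - mu) = (-0.2181, 0.1716, 0.3725).
  (x - mu)^T · [Sigma^{-1} · (x - mu)] = (-1)·(-0.2181) + (1)·(0.1716) + (2)·(0.3725) = 1.1348.

Step 4 — take square root: d = √(1.1348) ≈ 1.0653.

d(x, mu) = √(1.1348) ≈ 1.0653


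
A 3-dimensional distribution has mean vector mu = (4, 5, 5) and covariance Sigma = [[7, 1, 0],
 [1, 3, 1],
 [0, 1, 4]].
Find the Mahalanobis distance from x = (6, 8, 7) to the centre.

Step 1 — centre the observation: (x - mu) = (2, 3, 2).

Step 2 — invert Sigma (cofactor / det for 3×3, or solve directly):
  Sigma^{-1} = [[0.1507, -0.0548, 0.0137],
 [-0.0548, 0.3836, -0.0959],
 [0.0137, -0.0959, 0.274]].

Step 3 — form the quadratic (x - mu)^T · Sigma^{-1} · (x - mu):
  Sigma^{-1} · (x - mu) = (0.1644, 0.8493, 0.2877).
  (x - mu)^T · [Sigma^{-1} · (x - mu)] = (2)·(0.1644) + (3)·(0.8493) + (2)·(0.2877) = 3.4521.

Step 4 — take square root: d = √(3.4521) ≈ 1.858.

d(x, mu) = √(3.4521) ≈ 1.858


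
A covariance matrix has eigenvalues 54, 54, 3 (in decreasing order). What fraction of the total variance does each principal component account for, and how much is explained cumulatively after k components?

Step 1 — total variance = trace(Sigma) = Σ λ_i = 54 + 54 + 3 = 111.

Step 2 — fraction explained by component i = λ_i / Σ λ:
  PC1: 54/111 = 0.4865
  PC2: 54/111 = 0.4865
  PC3: 3/111 = 0.027

Step 3 — cumulative fraction after k components = (λ_1 + ... + λ_k) / Σ λ:
  k = 1: 54/111 = 0.4865
  k = 2: (54 + 54)/111 = 108/111 = 0.973
  k = 3: (54 + 54 + 3)/111 = 111/111 = 1

Summary (fraction, with percent):

explained: PC1 0.4865 (48.65%), PC2 0.4865 (48.65%), PC3 0.027 (2.7%);  cumulative: 0.4865, 0.973, 1


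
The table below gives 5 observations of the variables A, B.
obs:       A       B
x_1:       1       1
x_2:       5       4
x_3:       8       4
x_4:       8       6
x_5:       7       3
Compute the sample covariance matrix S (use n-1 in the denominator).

Step 1 — column means:
  mean(A) = (1 + 5 + 8 + 8 + 7) / 5 = 29/5 = 5.8
  mean(B) = (1 + 4 + 4 + 6 + 3) / 5 = 18/5 = 3.6

Step 2 — sample covariance S[i,j] = (1/(n-1)) · Σ_k (x_{k,i} - mean_i) · (x_{k,j} - mean_j), with n-1 = 4.
  S[A,A] = ((-4.8)·(-4.8) + (-0.8)·(-0.8) + (2.2)·(2.2) + (2.2)·(2.2) + (1.2)·(1.2)) / 4 = 34.8/4 = 8.7
  S[A,B] = ((-4.8)·(-2.6) + (-0.8)·(0.4) + (2.2)·(0.4) + (2.2)·(2.4) + (1.2)·(-0.6)) / 4 = 17.6/4 = 4.4
  S[B,B] = ((-2.6)·(-2.6) + (0.4)·(0.4) + (0.4)·(0.4) + (2.4)·(2.4) + (-0.6)·(-0.6)) / 4 = 13.2/4 = 3.3

S is symmetric (S[j,i] = S[i,j]). Assembling:

S = [[8.7, 4.4],
 [4.4, 3.3]]


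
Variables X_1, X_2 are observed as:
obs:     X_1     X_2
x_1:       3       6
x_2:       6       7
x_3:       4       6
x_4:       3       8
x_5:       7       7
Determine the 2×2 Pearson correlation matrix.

Step 1 — column means:
  mean(X_1) = (3 + 6 + 4 + 3 + 7) / 5 = 23/5 = 4.6
  mean(X_2) = (6 + 7 + 6 + 8 + 7) / 5 = 34/5 = 6.8

Step 2 — sample variances and covariances s[i,j] = (1/(n-1)) · Σ_k (x_{k,i} - mean_i) · (x_{k,j} - mean_j), with n-1 = 4:
  s[X_1,X_1] = ((-1.6)·(-1.6) + (1.4)·(1.4) + (-0.6)·(-0.6) + (-1.6)·(-1.6) + (2.4)·(2.4)) / 4 = 13.2/4 = 3.3
  s[X_1,X_2] = ((-1.6)·(-0.8) + (1.4)·(0.2) + (-0.6)·(-0.8) + (-1.6)·(1.2) + (2.4)·(0.2)) / 4 = 0.6/4 = 0.15
  s[X_2,X_2] = ((-0.8)·(-0.8) + (0.2)·(0.2) + (-0.8)·(-0.8) + (1.2)·(1.2) + (0.2)·(0.2)) / 4 = 2.8/4 = 0.7
  Sample standard deviations s_i = √(s[i,i]):
  s(X_1) = √(3.3) = 1.8166
  s(X_2) = √(0.7) = 0.8367

Step 3 — r_{ij} = s_{ij} / (s_i · s_j):
  r[X_1,X_1] = 1 (diagonal).
  r[X_1,X_2] = 0.15 / (1.8166 · 0.8367) = 0.15 / 1.5199 = 0.0987
  r[X_2,X_2] = 1 (diagonal).

R is symmetric with unit diagonal. Assembling:

R = [[1, 0.0987],
 [0.0987, 1]]


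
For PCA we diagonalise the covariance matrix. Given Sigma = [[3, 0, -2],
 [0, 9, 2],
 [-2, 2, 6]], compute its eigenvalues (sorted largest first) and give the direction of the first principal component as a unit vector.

Step 1 — characteristic polynomial p(λ) = det(λI - Sigma) = λ³ - tr·λ² + c_1·λ - det, where tr = trace, c_1 = sum of the principal 2×2 minors, det = det(Sigma):
  tr = 3 + 9 + 6 = 18,
  c_1 = (3·9 - (0)²) + (3·6 - (-2)²) + (9·6 - (2)²) = 27 + 14 + 50 = 91,
  det = 3·(9·6 - (2)²) - (0)·((0)·6 - (2)·(-2)) + (-2)·((0)·(2) - 9·(-2)) = 3·(50) - (0)·(4) + (-2)·(18) = 114.
  So p(λ) = λ³ - 18λ² + 91λ - 114.
Step 2 — look for an integer root (rational root theorem: any rational root is an integer divisor of 114). Testing λ = 6:
  p(6) = 216 - 648 + 546 - 114 = 0  ✓
  Dividing out (λ - 6): p(λ) = (λ - 6)(λ² - 12λ + 19).
Step 3 — remaining eigenvalues from the quadratic λ² - 12λ + 19 = 0:
  Δ = 12² - 4·19 = 144 - 76 = 68,  λ = (12 ± √68)/2 = (12 ± 8.2462)/2 ≈ 10.1231 or 1.8769.
  Sorted: λ_1 = 10.1231,  λ_2 = 6,  λ_3 = 1.8769  (check: sum = 18 = tr ✓).

Step 4 — unit eigenvector for λ_1 ≈ 10.1231: v spans the null space of (Sigma - λ_1 I), whose rows are
  r_1 = (-7.1231, 0, -2),  r_2 = (0, -1.1231, 2),  r_3 = (-2, 2, -4.1231).
  v is orthogonal to every row, so take v ∝ r_1 × r_2 = ((0)·(2) - (-2)·(-1.1231), (-2)·(0) - (-7.1231)·(2), (-7.1231)·(-1.1231) - (0)·(0)) ≈ (-2.2462, 14.2462, 8).
  Rescale (multiply by -1 so the first nonzero entry is positive): u = (2.2462, -14.2462, -8).
  ||u|| = √((2.2462)² + (-14.2462)² + (-8)²) = √(272) ≈ 16.4924,  v_1 = u/||u|| ≈ (0.1362, -0.8638, -0.4851) (||v_1|| = 1).

λ_1 = 10.1231,  λ_2 = 6,  λ_3 = 1.8769;  v_1 ≈ (0.1362, -0.8638, -0.4851)


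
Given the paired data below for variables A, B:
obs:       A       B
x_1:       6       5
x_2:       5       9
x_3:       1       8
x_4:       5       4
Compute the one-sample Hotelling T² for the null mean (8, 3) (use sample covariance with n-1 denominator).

Step 1 — sample mean vector:
  mean(A) = (6 + 5 + 1 + 5) / 4 = 17/4 = 4.25
  mean(B) = (5 + 9 + 8 + 4) / 4 = 26/4 = 6.5
  x̄ = (4.25, 6.5),  deviation x̄ - mu_0 = (4.25, 6.5) - (8, 3) = (-3.75, 3.5).

Step 2 — sample covariance matrix, S[i,j] = (1/(n-1)) · Σ_k (x_{k,i} - mean_i) · (x_{k,j} - mean_j), divisor n-1 = 3:
  S[A,A] = ((1.75)·(1.75) + (0.75)·(0.75) + (-3.25)·(-3.25) + (0.75)·(0.75)) / 3 = 14.75/3 = 4.9167
  S[A,B] = ((1.75)·(-1.5) + (0.75)·(2.5) + (-3.25)·(1.5) + (0.75)·(-2.5)) / 3 = -7.5/3 = -2.5
  S[B,B] = ((-1.5)·(-1.5) + (2.5)·(2.5) + (1.5)·(1.5) + (-2.5)·(-2.5)) / 3 = 17/3 = 5.6667
  S = [[4.9167, -2.5],
 [-2.5, 5.6667]].

Step 3 — invert S. det(S) = 4.9167·5.6667 - (-2.5)² = 21.6111.
  S^{-1} = (1/det) · [[d, -b], [-b, a]] = [[0.2622, 0.1157],
 [0.1157, 0.2275]].

Step 4 — quadratic form (x̄ - mu_0)^T · S^{-1} · (x̄ - mu_0):
  S^{-1} · (x̄ - mu_0) = (-0.5784, 0.3625),
  (x̄ - mu_0)^T · [...] = (-3.75)·(-0.5784) + (3.5)·(0.3625) = 3.4377.

Step 5 — scale by n: T² = 4 · 3.4377 = 13.7506.

T² ≈ 13.7506


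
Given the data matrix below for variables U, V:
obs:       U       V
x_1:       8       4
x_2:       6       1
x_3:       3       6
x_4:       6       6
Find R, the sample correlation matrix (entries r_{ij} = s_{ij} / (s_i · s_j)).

Step 1 — column means:
  mean(U) = (8 + 6 + 3 + 6) / 4 = 23/4 = 5.75
  mean(V) = (4 + 1 + 6 + 6) / 4 = 17/4 = 4.25

Step 2 — sample variances and covariances s[i,j] = (1/(n-1)) · Σ_k (x_{k,i} - mean_i) · (x_{k,j} - mean_j), with n-1 = 3:
  s[U,U] = ((2.25)·(2.25) + (0.25)·(0.25) + (-2.75)·(-2.75) + (0.25)·(0.25)) / 3 = 12.75/3 = 4.25
  s[U,V] = ((2.25)·(-0.25) + (0.25)·(-3.25) + (-2.75)·(1.75) + (0.25)·(1.75)) / 3 = -5.75/3 = -1.9167
  s[V,V] = ((-0.25)·(-0.25) + (-3.25)·(-3.25) + (1.75)·(1.75) + (1.75)·(1.75)) / 3 = 16.75/3 = 5.5833
  Sample standard deviations s_i = √(s[i,i]):
  s(U) = √(4.25) = 2.0616
  s(V) = √(5.5833) = 2.3629

Step 3 — r_{ij} = s_{ij} / (s_i · s_j):
  r[U,U] = 1 (diagonal).
  r[U,V] = -1.9167 / (2.0616 · 2.3629) = -1.9167 / 4.8713 = -0.3935
  r[V,V] = 1 (diagonal).

R is symmetric with unit diagonal. Assembling:

R = [[1, -0.3935],
 [-0.3935, 1]]


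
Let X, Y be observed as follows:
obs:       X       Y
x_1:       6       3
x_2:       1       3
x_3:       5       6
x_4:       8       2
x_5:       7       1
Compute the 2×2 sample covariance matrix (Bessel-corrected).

Step 1 — column means:
  mean(X) = (6 + 1 + 5 + 8 + 7) / 5 = 27/5 = 5.4
  mean(Y) = (3 + 3 + 6 + 2 + 1) / 5 = 15/5 = 3

Step 2 — sample covariance S[i,j] = (1/(n-1)) · Σ_k (x_{k,i} - mean_i) · (x_{k,j} - mean_j), with n-1 = 4.
  S[X,X] = ((0.6)·(0.6) + (-4.4)·(-4.4) + (-0.4)·(-0.4) + (2.6)·(2.6) + (1.6)·(1.6)) / 4 = 29.2/4 = 7.3
  S[X,Y] = ((0.6)·(0) + (-4.4)·(0) + (-0.4)·(3) + (2.6)·(-1) + (1.6)·(-2)) / 4 = -7/4 = -1.75
  S[Y,Y] = ((0)·(0) + (0)·(0) + (3)·(3) + (-1)·(-1) + (-2)·(-2)) / 4 = 14/4 = 3.5

S is symmetric (S[j,i] = S[i,j]). Assembling:

S = [[7.3, -1.75],
 [-1.75, 3.5]]


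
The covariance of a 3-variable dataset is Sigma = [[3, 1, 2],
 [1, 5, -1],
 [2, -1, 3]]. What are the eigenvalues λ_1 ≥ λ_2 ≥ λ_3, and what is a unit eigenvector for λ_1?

Step 1 — characteristic polynomial p(λ) = det(λI - Sigma) = λ³ - tr·λ² + c_1·λ - det, where tr = trace, c_1 = sum of the principal 2×2 minors, det = det(Sigma):
  tr = 3 + 5 + 3 = 11,
  c_1 = (3·5 - (1)²) + (3·3 - (2)²) + (5·3 - (-1)²) = 14 + 5 + 14 = 33,
  det = 3·(5·3 - (-1)²) - (1)·((1)·3 - (-1)·(2)) + (2)·((1)·(-1) - 5·(2)) = 3·(14) - (1)·(5) + (2)·(-11) = 15.
  So p(λ) = λ³ - 11λ² + 33λ - 15.
Step 2 — look for an integer root (rational root theorem: any rational root is an integer divisor of 15). Testing λ = 5:
  p(5) = 125 - 275 + 165 - 15 = 0  ✓
  Dividing out (λ - 5): p(λ) = (λ - 5)(λ² - 6λ + 3).
Step 3 — remaining eigenvalues from the quadratic λ² - 6λ + 3 = 0:
  Δ = 6² - 4·3 = 36 - 12 = 24,  λ = (6 ± √24)/2 = (6 ± 4.899)/2 ≈ 5.4495 or 0.5505.
  Sorted: λ_1 = 5.4495,  λ_2 = 5,  λ_3 = 0.5505  (check: sum = 11 = tr ✓).

Step 4 — unit eigenvector for λ_1 ≈ 5.4495: v spans the null space of (Sigma - λ_1 I), whose rows are
  r_1 = (-2.4495, 1, 2),  r_2 = (1, -0.4495, -1),  r_3 = (2, -1, -2.4495).
  v is orthogonal to every row, so take v ∝ r_1 × r_2 = ((1)·(-1) - (2)·(-0.4495), (2)·(1) - (-2.4495)·(-1), (-2.4495)·(-0.4495) - (1)·(1)) ≈ (-0.101, -0.4495, 0.101).
  Rescale (multiply by -1 so the first nonzero entry is positive): u = (0.101, 0.4495, -0.101).
  ||u|| = √((0.101)² + (0.4495)² + (-0.101)²) = √(0.2225) ≈ 0.4716,  v_1 = u/||u|| ≈ (0.2142, 0.953, -0.2142) (||v_1|| = 1).

λ_1 = 5.4495,  λ_2 = 5,  λ_3 = 0.5505;  v_1 ≈ (0.2142, 0.953, -0.2142)


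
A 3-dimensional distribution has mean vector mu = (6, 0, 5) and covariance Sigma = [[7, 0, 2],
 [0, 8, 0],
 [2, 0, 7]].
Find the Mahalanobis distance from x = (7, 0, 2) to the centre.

Step 1 — centre the observation: (x - mu) = (1, 0, -3).

Step 2 — invert Sigma (cofactor / det for 3×3, or solve directly):
  Sigma^{-1} = [[0.1556, 0, -0.0444],
 [0, 0.125, 0],
 [-0.0444, 0, 0.1556]].

Step 3 — form the quadratic (x - mu)^T · Sigma^{-1} · (x - mu):
  Sigma^{-1} · (x - mu) = (0.2889, 0, -0.5111).
  (x - mu)^T · [Sigma^{-1} · (x - mu)] = (1)·(0.2889) + (0)·(0) + (-3)·(-0.5111) = 1.8222.

Step 4 — take square root: d = √(1.8222) ≈ 1.3499.

d(x, mu) = √(1.8222) ≈ 1.3499


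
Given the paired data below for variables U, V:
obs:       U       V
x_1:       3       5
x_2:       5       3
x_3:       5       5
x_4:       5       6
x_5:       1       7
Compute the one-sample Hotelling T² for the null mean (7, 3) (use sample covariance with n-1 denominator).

Step 1 — sample mean vector:
  mean(U) = (3 + 5 + 5 + 5 + 1) / 5 = 19/5 = 3.8
  mean(V) = (5 + 3 + 5 + 6 + 7) / 5 = 26/5 = 5.2
  x̄ = (3.8, 5.2),  deviation x̄ - mu_0 = (3.8, 5.2) - (7, 3) = (-3.2, 2.2).

Step 2 — sample covariance matrix, S[i,j] = (1/(n-1)) · Σ_k (x_{k,i} - mean_i) · (x_{k,j} - mean_j), divisor n-1 = 4:
  S[U,U] = ((-0.8)·(-0.8) + (1.2)·(1.2) + (1.2)·(1.2) + (1.2)·(1.2) + (-2.8)·(-2.8)) / 4 = 12.8/4 = 3.2
  S[U,V] = ((-0.8)·(-0.2) + (1.2)·(-2.2) + (1.2)·(-0.2) + (1.2)·(0.8) + (-2.8)·(1.8)) / 4 = -6.8/4 = -1.7
  S[V,V] = ((-0.2)·(-0.2) + (-2.2)·(-2.2) + (-0.2)·(-0.2) + (0.8)·(0.8) + (1.8)·(1.8)) / 4 = 8.8/4 = 2.2
  S = [[3.2, -1.7],
 [-1.7, 2.2]].

Step 3 — invert S. det(S) = 3.2·2.2 - (-1.7)² = 4.15.
  S^{-1} = (1/det) · [[d, -b], [-b, a]] = [[0.5301, 0.4096],
 [0.4096, 0.7711]].

Step 4 — quadratic form (x̄ - mu_0)^T · S^{-1} · (x̄ - mu_0):
  S^{-1} · (x̄ - mu_0) = (-0.7952, 0.3855),
  (x̄ - mu_0)^T · [...] = (-3.2)·(-0.7952) + (2.2)·(0.3855) = 3.3928.

Step 5 — scale by n: T² = 5 · 3.3928 = 16.9639.

T² ≈ 16.9639


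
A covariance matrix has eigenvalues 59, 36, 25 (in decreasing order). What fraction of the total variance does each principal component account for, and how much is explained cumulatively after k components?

Step 1 — total variance = trace(Sigma) = Σ λ_i = 59 + 36 + 25 = 120.

Step 2 — fraction explained by component i = λ_i / Σ λ:
  PC1: 59/120 = 0.4917
  PC2: 36/120 = 0.3
  PC3: 25/120 = 0.2083

Step 3 — cumulative fraction after k components = (λ_1 + ... + λ_k) / Σ λ:
  k = 1: 59/120 = 0.4917
  k = 2: (59 + 36)/120 = 95/120 = 0.7917
  k = 3: (59 + 36 + 25)/120 = 120/120 = 1

Summary (fraction, with percent):

explained: PC1 0.4917 (49.17%), PC2 0.3 (30%), PC3 0.2083 (20.83%);  cumulative: 0.4917, 0.7917, 1


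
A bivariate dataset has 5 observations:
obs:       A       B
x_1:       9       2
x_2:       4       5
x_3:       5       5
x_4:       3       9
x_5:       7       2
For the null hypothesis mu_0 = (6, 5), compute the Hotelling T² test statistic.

Step 1 — sample mean vector:
  mean(A) = (9 + 4 + 5 + 3 + 7) / 5 = 28/5 = 5.6
  mean(B) = (2 + 5 + 5 + 9 + 2) / 5 = 23/5 = 4.6
  x̄ = (5.6, 4.6),  deviation x̄ - mu_0 = (5.6, 4.6) - (6, 5) = (-0.4, -0.4).

Step 2 — sample covariance matrix, S[i,j] = (1/(n-1)) · Σ_k (x_{k,i} - mean_i) · (x_{k,j} - mean_j), divisor n-1 = 4:
  S[A,A] = ((3.4)·(3.4) + (-1.6)·(-1.6) + (-0.6)·(-0.6) + (-2.6)·(-2.6) + (1.4)·(1.4)) / 4 = 23.2/4 = 5.8
  S[A,B] = ((3.4)·(-2.6) + (-1.6)·(0.4) + (-0.6)·(0.4) + (-2.6)·(4.4) + (1.4)·(-2.6)) / 4 = -24.8/4 = -6.2
  S[B,B] = ((-2.6)·(-2.6) + (0.4)·(0.4) + (0.4)·(0.4) + (4.4)·(4.4) + (-2.6)·(-2.6)) / 4 = 33.2/4 = 8.3
  S = [[5.8, -6.2],
 [-6.2, 8.3]].

Step 3 — invert S. det(S) = 5.8·8.3 - (-6.2)² = 9.7.
  S^{-1} = (1/det) · [[d, -b], [-b, a]] = [[0.8557, 0.6392],
 [0.6392, 0.5979]].

Step 4 — quadratic form (x̄ - mu_0)^T · S^{-1} · (x̄ - mu_0):
  S^{-1} · (x̄ - mu_0) = (-0.5979, -0.4948),
  (x̄ - mu_0)^T · [...] = (-0.4)·(-0.5979) + (-0.4)·(-0.4948) = 0.4371.

Step 5 — scale by n: T² = 5 · 0.4371 = 2.1856.

T² ≈ 2.1856


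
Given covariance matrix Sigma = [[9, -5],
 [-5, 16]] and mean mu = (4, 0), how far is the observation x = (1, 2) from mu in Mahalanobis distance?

Step 1 — centre the observation: (x - mu) = (-3, 2).

Step 2 — invert Sigma. det(Sigma) = 9·16 - (-5)² = 119.
  Sigma^{-1} = (1/det) · [[d, -b], [-b, a]] = [[0.1345, 0.042],
 [0.042, 0.0756]].

Step 3 — form the quadratic (x - mu)^T · Sigma^{-1} · (x - mu):
  Sigma^{-1} · (x - mu) = (-0.3193, 0.0252).
  (x - mu)^T · [Sigma^{-1} · (x - mu)] = (-3)·(-0.3193) + (2)·(0.0252) = 1.0084.

Step 4 — take square root: d = √(1.0084) ≈ 1.0042.

d(x, mu) = √(1.0084) ≈ 1.0042


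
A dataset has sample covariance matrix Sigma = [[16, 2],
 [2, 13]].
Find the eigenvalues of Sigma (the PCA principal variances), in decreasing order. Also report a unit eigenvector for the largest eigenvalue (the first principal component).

Step 1 — characteristic polynomial of 2×2 Sigma:
  det(Sigma - λI) = λ² - trace · λ + det = 0.
  trace = 16 + 13 = 29, det = 16·13 - (2)² = 204.
Step 2 — discriminant:
  Δ = trace² - 4·det = 841 - 816 = 25.
Step 3 — eigenvalues:
  λ = (trace ± √Δ)/2 = (29 ± 5)/2,
  λ_1 = 17,  λ_2 = 12.

Step 4 — unit eigenvector for λ_1: solve (Sigma - λ_1 I)v = 0. First row:
  (16 - 17)·v_x + (2)·v_y = 0, i.e. (-1)·v_x + (2)·v_y = 0,
  so v ∝ (b, λ_1 - a) = (2, 1) = u.
  ||u|| = √((2)² + (1)²) = √(5) ≈ 2.2361,
  v_1 = u/||u|| ≈ (0.8944, 0.4472) (||v_1|| = 1).

λ_1 = 17,  λ_2 = 12;  v_1 ≈ (0.8944, 0.4472)


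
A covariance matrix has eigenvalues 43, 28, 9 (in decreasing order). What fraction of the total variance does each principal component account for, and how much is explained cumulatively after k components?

Step 1 — total variance = trace(Sigma) = Σ λ_i = 43 + 28 + 9 = 80.

Step 2 — fraction explained by component i = λ_i / Σ λ:
  PC1: 43/80 = 0.5375
  PC2: 28/80 = 0.35
  PC3: 9/80 = 0.1125

Step 3 — cumulative fraction after k components = (λ_1 + ... + λ_k) / Σ λ:
  k = 1: 43/80 = 0.5375
  k = 2: (43 + 28)/80 = 71/80 = 0.8875
  k = 3: (43 + 28 + 9)/80 = 80/80 = 1

Summary (fraction, with percent):

explained: PC1 0.5375 (53.75%), PC2 0.35 (35%), PC3 0.1125 (11.25%);  cumulative: 0.5375, 0.8875, 1


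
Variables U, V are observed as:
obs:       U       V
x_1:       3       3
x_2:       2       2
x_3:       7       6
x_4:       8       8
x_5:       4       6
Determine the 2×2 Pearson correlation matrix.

Step 1 — column means:
  mean(U) = (3 + 2 + 7 + 8 + 4) / 5 = 24/5 = 4.8
  mean(V) = (3 + 2 + 6 + 8 + 6) / 5 = 25/5 = 5

Step 2 — sample variances and covariances s[i,j] = (1/(n-1)) · Σ_k (x_{k,i} - mean_i) · (x_{k,j} - mean_j), with n-1 = 4:
  s[U,U] = ((-1.8)·(-1.8) + (-2.8)·(-2.8) + (2.2)·(2.2) + (3.2)·(3.2) + (-0.8)·(-0.8)) / 4 = 26.8/4 = 6.7
  s[U,V] = ((-1.8)·(-2) + (-2.8)·(-3) + (2.2)·(1) + (3.2)·(3) + (-0.8)·(1)) / 4 = 23/4 = 5.75
  s[V,V] = ((-2)·(-2) + (-3)·(-3) + (1)·(1) + (3)·(3) + (1)·(1)) / 4 = 24/4 = 6
  Sample standard deviations s_i = √(s[i,i]):
  s(U) = √(6.7) = 2.5884
  s(V) = √(6) = 2.4495

Step 3 — r_{ij} = s_{ij} / (s_i · s_j):
  r[U,U] = 1 (diagonal).
  r[U,V] = 5.75 / (2.5884 · 2.4495) = 5.75 / 6.3403 = 0.9069
  r[V,V] = 1 (diagonal).

R is symmetric with unit diagonal. Assembling:

R = [[1, 0.9069],
 [0.9069, 1]]


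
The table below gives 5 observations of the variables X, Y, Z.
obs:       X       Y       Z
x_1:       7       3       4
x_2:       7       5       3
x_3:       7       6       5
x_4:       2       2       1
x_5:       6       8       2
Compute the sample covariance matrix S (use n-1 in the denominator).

Step 1 — column means:
  mean(X) = (7 + 7 + 7 + 2 + 6) / 5 = 29/5 = 5.8
  mean(Y) = (3 + 5 + 6 + 2 + 8) / 5 = 24/5 = 4.8
  mean(Z) = (4 + 3 + 5 + 1 + 2) / 5 = 15/5 = 3

Step 2 — sample covariance S[i,j] = (1/(n-1)) · Σ_k (x_{k,i} - mean_i) · (x_{k,j} - mean_j), with n-1 = 4.
  S[X,X] = ((1.2)·(1.2) + (1.2)·(1.2) + (1.2)·(1.2) + (-3.8)·(-3.8) + (0.2)·(0.2)) / 4 = 18.8/4 = 4.7
  S[X,Y] = ((1.2)·(-1.8) + (1.2)·(0.2) + (1.2)·(1.2) + (-3.8)·(-2.8) + (0.2)·(3.2)) / 4 = 10.8/4 = 2.7
  S[X,Z] = ((1.2)·(1) + (1.2)·(0) + (1.2)·(2) + (-3.8)·(-2) + (0.2)·(-1)) / 4 = 11/4 = 2.75
  S[Y,Y] = ((-1.8)·(-1.8) + (0.2)·(0.2) + (1.2)·(1.2) + (-2.8)·(-2.8) + (3.2)·(3.2)) / 4 = 22.8/4 = 5.7
  S[Y,Z] = ((-1.8)·(1) + (0.2)·(0) + (1.2)·(2) + (-2.8)·(-2) + (3.2)·(-1)) / 4 = 3/4 = 0.75
  S[Z,Z] = ((1)·(1) + (0)·(0) + (2)·(2) + (-2)·(-2) + (-1)·(-1)) / 4 = 10/4 = 2.5

S is symmetric (S[j,i] = S[i,j]). Assembling:

S = [[4.7, 2.7, 2.75],
 [2.7, 5.7, 0.75],
 [2.75, 0.75, 2.5]]


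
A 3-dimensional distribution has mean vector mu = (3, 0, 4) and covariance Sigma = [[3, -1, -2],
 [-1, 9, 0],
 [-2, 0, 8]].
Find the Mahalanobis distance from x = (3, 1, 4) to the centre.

Step 1 — centre the observation: (x - mu) = (0, 1, 0).

Step 2 — invert Sigma (cofactor / det for 3×3, or solve directly):
  Sigma^{-1} = [[0.4186, 0.0465, 0.1047],
 [0.0465, 0.1163, 0.0116],
 [0.1047, 0.0116, 0.1512]].

Step 3 — form the quadratic (x - mu)^T · Sigma^{-1} · (x - mu):
  Sigma^{-1} · (x - mu) = (0.0465, 0.1163, 0.0116).
  (x - mu)^T · [Sigma^{-1} · (x - mu)] = (0)·(0.0465) + (1)·(0.1163) + (0)·(0.0116) = 0.1163.

Step 4 — take square root: d = √(0.1163) ≈ 0.341.

d(x, mu) = √(0.1163) ≈ 0.341


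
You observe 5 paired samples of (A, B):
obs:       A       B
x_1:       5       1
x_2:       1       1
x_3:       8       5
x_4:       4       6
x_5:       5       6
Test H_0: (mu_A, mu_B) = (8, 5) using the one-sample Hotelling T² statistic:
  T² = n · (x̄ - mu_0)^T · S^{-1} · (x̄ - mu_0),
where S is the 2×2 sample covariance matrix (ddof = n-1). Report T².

Step 1 — sample mean vector:
  mean(A) = (5 + 1 + 8 + 4 + 5) / 5 = 23/5 = 4.6
  mean(B) = (1 + 1 + 5 + 6 + 6) / 5 = 19/5 = 3.8
  x̄ = (4.6, 3.8),  deviation x̄ - mu_0 = (4.6, 3.8) - (8, 5) = (-3.4, -1.2).

Step 2 — sample covariance matrix, S[i,j] = (1/(n-1)) · Σ_k (x_{k,i} - mean_i) · (x_{k,j} - mean_j), divisor n-1 = 4:
  S[A,A] = ((0.4)·(0.4) + (-3.6)·(-3.6) + (3.4)·(3.4) + (-0.6)·(-0.6) + (0.4)·(0.4)) / 4 = 25.2/4 = 6.3
  S[A,B] = ((0.4)·(-2.8) + (-3.6)·(-2.8) + (3.4)·(1.2) + (-0.6)·(2.2) + (0.4)·(2.2)) / 4 = 12.6/4 = 3.15
  S[B,B] = ((-2.8)·(-2.8) + (-2.8)·(-2.8) + (1.2)·(1.2) + (2.2)·(2.2) + (2.2)·(2.2)) / 4 = 26.8/4 = 6.7
  S = [[6.3, 3.15],
 [3.15, 6.7]].

Step 3 — invert S. det(S) = 6.3·6.7 - (3.15)² = 32.2875.
  S^{-1} = (1/det) · [[d, -b], [-b, a]] = [[0.2075, -0.0976],
 [-0.0976, 0.1951]].

Step 4 — quadratic form (x̄ - mu_0)^T · S^{-1} · (x̄ - mu_0):
  S^{-1} · (x̄ - mu_0) = (-0.5885, 0.0976),
  (x̄ - mu_0)^T · [...] = (-3.4)·(-0.5885) + (-1.2)·(0.0976) = 1.8837.

Step 5 — scale by n: T² = 5 · 1.8837 = 9.4185.

T² ≈ 9.4185


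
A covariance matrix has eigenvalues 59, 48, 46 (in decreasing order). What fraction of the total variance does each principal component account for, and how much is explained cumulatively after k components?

Step 1 — total variance = trace(Sigma) = Σ λ_i = 59 + 48 + 46 = 153.

Step 2 — fraction explained by component i = λ_i / Σ λ:
  PC1: 59/153 = 0.3856
  PC2: 48/153 = 0.3137
  PC3: 46/153 = 0.3007

Step 3 — cumulative fraction after k components = (λ_1 + ... + λ_k) / Σ λ:
  k = 1: 59/153 = 0.3856
  k = 2: (59 + 48)/153 = 107/153 = 0.6993
  k = 3: (59 + 48 + 46)/153 = 153/153 = 1

Summary (fraction, with percent):

explained: PC1 0.3856 (38.56%), PC2 0.3137 (31.37%), PC3 0.3007 (30.07%);  cumulative: 0.3856, 0.6993, 1


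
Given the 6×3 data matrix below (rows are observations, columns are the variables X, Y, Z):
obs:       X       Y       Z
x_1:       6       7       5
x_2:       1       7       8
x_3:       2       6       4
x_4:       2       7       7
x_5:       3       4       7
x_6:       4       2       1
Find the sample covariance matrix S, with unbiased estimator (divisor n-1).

Step 1 — column means:
  mean(X) = (6 + 1 + 2 + 2 + 3 + 4) / 6 = 18/6 = 3
  mean(Y) = (7 + 7 + 6 + 7 + 4 + 2) / 6 = 33/6 = 5.5
  mean(Z) = (5 + 8 + 4 + 7 + 7 + 1) / 6 = 32/6 = 5.3333

Step 2 — sample covariance S[i,j] = (1/(n-1)) · Σ_k (x_{k,i} - mean_i) · (x_{k,j} - mean_j), with n-1 = 5.
  S[X,X] = ((3)·(3) + (-2)·(-2) + (-1)·(-1) + (-1)·(-1) + (0)·(0) + (1)·(1)) / 5 = 16/5 = 3.2
  S[X,Y] = ((3)·(1.5) + (-2)·(1.5) + (-1)·(0.5) + (-1)·(1.5) + (0)·(-1.5) + (1)·(-3.5)) / 5 = -4/5 = -0.8
  S[X,Z] = ((3)·(-0.3333) + (-2)·(2.6667) + (-1)·(-1.3333) + (-1)·(1.6667) + (0)·(1.6667) + (1)·(-4.3333)) / 5 = -11/5 = -2.2
  S[Y,Y] = ((1.5)·(1.5) + (1.5)·(1.5) + (0.5)·(0.5) + (1.5)·(1.5) + (-1.5)·(-1.5) + (-3.5)·(-3.5)) / 5 = 21.5/5 = 4.3
  S[Y,Z] = ((1.5)·(-0.3333) + (1.5)·(2.6667) + (0.5)·(-1.3333) + (1.5)·(1.6667) + (-1.5)·(1.6667) + (-3.5)·(-4.3333)) / 5 = 18/5 = 3.6
  S[Z,Z] = ((-0.3333)·(-0.3333) + (2.6667)·(2.6667) + (-1.3333)·(-1.3333) + (1.6667)·(1.6667) + (1.6667)·(1.6667) + (-4.3333)·(-4.3333)) / 5 = 33.3333/5 = 6.6667

S is symmetric (S[j,i] = S[i,j]). Assembling:

S = [[3.2, -0.8, -2.2],
 [-0.8, 4.3, 3.6],
 [-2.2, 3.6, 6.6667]]
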